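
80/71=1.13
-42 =-42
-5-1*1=-6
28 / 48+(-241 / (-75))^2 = 245449 / 22500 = 10.91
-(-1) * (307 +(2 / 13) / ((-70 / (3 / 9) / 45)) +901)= 1207.97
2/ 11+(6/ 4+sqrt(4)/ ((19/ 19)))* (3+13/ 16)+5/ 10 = 4937/ 352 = 14.03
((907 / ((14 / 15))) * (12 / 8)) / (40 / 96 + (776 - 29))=122445 / 62783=1.95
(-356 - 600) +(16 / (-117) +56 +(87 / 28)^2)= -890.48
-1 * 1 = -1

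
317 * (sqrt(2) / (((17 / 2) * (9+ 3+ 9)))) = 634 * sqrt(2) / 357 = 2.51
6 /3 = 2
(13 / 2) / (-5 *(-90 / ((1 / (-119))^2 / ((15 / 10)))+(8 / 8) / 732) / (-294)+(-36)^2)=-1398852 / 6718040527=-0.00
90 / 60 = 3 / 2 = 1.50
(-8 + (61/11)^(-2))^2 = 878944609/13845841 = 63.48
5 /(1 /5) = 25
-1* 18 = -18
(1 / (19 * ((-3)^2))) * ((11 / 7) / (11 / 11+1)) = 0.00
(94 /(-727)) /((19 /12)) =-1128 /13813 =-0.08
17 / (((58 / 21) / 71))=25347 / 58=437.02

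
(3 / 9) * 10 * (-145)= -1450 / 3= -483.33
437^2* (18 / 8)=1718721 / 4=429680.25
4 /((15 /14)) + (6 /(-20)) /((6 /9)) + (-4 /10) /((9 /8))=527 /180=2.93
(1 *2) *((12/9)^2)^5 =2097152/59049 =35.52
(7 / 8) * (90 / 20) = 63 / 16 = 3.94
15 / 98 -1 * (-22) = 2171 / 98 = 22.15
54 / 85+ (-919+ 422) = -42191 / 85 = -496.36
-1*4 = -4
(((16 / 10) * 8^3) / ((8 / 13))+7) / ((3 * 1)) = 6691 / 15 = 446.07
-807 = -807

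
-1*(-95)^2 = -9025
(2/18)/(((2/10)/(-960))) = -1600/3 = -533.33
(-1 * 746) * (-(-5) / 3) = -3730 / 3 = -1243.33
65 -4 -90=-29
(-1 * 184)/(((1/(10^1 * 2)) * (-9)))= 3680/9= 408.89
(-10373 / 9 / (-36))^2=107599129 / 104976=1024.99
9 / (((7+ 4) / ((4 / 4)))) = 9 / 11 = 0.82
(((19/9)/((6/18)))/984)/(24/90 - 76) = -95/1117824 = -0.00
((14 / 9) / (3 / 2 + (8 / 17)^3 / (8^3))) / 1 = 1.04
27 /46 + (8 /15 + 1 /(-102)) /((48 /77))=267779 /187680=1.43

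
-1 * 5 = -5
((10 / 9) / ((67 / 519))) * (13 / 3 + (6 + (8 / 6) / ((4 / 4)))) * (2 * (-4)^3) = -7750400 / 603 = -12853.07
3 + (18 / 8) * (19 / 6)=81 / 8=10.12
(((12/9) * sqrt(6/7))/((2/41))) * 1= 82 * sqrt(42)/21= 25.31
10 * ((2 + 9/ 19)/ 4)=235/ 38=6.18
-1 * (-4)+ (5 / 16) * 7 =99 / 16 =6.19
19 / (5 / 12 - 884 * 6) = -228 / 63643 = -0.00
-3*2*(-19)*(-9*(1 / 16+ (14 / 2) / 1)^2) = -6550497 / 128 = -51175.76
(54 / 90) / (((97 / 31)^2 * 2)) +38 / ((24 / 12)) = 1790593 / 94090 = 19.03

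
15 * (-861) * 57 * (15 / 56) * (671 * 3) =-3175457175 / 8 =-396932146.88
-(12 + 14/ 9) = -122/ 9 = -13.56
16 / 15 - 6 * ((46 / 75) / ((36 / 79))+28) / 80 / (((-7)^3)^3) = 774789294017 / 726364926000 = 1.07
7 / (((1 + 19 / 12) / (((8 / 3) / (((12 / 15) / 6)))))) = 1680 / 31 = 54.19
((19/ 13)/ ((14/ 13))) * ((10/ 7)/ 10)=19/ 98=0.19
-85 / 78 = -1.09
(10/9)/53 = 10/477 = 0.02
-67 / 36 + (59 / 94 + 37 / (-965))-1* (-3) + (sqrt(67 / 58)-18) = -26568259 / 1632780 + sqrt(3886) / 58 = -15.20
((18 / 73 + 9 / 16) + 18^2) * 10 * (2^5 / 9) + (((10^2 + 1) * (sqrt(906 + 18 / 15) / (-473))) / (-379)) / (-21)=843060 / 73 - 606 * sqrt(70) / 6274345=11548.77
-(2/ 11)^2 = -4/ 121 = -0.03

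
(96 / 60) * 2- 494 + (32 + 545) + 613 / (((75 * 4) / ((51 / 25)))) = 225921 / 2500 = 90.37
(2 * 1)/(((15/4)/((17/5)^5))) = 11358856/46875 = 242.32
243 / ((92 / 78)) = 9477 / 46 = 206.02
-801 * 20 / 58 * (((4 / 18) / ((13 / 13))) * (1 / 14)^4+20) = -1538561245 / 278516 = -5524.14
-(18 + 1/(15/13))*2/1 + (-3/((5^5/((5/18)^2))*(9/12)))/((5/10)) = -382052/10125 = -37.73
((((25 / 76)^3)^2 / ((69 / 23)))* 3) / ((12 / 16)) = 244140625 / 144524946432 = 0.00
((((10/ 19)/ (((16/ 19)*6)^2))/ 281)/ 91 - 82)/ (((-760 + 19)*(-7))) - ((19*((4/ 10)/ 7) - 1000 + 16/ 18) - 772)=5409063176165851/ 3055951342080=1770.01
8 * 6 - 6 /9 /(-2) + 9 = 172 /3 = 57.33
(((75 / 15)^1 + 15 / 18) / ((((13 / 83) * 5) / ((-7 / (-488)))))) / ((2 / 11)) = 44737 / 76128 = 0.59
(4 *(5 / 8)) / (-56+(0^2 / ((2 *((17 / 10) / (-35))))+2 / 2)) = -1 / 22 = -0.05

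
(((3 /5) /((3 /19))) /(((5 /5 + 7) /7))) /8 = 0.42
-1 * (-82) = 82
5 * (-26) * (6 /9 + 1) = -650 /3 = -216.67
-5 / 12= -0.42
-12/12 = -1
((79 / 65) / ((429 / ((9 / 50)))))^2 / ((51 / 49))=917427 / 3671873562500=0.00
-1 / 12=-0.08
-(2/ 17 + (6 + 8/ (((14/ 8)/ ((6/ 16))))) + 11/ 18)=-18085/ 2142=-8.44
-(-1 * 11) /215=11 /215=0.05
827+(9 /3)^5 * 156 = 38735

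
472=472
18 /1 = 18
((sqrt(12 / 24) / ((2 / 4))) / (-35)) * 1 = -sqrt(2) / 35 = -0.04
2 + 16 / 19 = 54 / 19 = 2.84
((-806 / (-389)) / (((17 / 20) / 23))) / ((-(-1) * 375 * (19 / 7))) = 519064 / 9423525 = 0.06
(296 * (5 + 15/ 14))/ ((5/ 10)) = 25160/ 7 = 3594.29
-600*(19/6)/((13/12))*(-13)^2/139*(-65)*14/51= 38048.24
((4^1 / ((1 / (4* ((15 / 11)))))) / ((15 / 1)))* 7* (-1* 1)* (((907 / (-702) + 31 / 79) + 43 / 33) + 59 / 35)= -356845096 / 16776045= -21.27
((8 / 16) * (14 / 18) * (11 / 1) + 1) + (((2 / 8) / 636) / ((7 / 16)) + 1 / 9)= 35993 / 6678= 5.39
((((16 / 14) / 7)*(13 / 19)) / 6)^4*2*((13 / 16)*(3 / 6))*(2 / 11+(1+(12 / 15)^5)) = 16224018928 / 110096331633028125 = 0.00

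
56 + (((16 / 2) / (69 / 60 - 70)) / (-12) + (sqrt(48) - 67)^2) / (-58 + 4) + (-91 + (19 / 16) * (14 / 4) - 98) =-759745243 / 3569184 + 268 * sqrt(3) / 27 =-195.67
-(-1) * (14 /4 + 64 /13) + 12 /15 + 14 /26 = 1269 /130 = 9.76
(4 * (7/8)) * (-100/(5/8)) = -560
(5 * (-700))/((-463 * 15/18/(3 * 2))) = 25200/463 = 54.43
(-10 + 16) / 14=3 / 7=0.43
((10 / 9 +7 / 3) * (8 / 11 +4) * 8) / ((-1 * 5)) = -12896 / 495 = -26.05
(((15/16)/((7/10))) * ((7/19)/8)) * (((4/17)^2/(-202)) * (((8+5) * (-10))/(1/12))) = 14625/554591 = 0.03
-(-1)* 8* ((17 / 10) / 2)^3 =4.91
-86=-86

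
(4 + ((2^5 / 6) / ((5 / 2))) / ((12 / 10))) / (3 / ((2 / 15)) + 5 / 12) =208 / 825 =0.25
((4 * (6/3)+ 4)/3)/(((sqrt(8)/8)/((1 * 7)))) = 56 * sqrt(2) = 79.20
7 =7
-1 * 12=-12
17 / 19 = 0.89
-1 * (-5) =5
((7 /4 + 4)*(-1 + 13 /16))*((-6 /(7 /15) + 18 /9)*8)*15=1404.64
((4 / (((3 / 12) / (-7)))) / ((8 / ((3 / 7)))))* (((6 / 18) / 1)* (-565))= 1130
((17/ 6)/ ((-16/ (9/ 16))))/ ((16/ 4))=-51/ 2048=-0.02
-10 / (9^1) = -10 / 9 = -1.11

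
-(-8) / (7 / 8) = 64 / 7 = 9.14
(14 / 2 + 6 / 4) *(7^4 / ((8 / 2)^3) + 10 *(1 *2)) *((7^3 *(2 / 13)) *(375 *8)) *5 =40244833125 / 104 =386969549.28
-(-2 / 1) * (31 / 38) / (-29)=-31 / 551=-0.06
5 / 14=0.36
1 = 1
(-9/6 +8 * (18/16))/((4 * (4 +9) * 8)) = 15/832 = 0.02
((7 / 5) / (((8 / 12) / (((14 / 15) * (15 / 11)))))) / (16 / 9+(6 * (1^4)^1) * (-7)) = -1323 / 19910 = -0.07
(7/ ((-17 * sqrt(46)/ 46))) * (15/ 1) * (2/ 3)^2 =-140 * sqrt(46)/ 51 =-18.62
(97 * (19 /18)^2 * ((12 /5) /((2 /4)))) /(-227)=-70034 /30645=-2.29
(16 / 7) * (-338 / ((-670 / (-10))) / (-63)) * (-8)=-43264 / 29547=-1.46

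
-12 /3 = -4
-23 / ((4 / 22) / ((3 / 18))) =-253 / 12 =-21.08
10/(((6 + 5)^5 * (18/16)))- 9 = -9.00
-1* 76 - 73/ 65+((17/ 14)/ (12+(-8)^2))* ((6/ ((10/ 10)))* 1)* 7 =-377673/ 4940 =-76.45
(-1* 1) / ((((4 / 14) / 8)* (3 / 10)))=-280 / 3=-93.33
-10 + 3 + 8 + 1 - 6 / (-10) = 2.60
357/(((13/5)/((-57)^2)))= 5799465/13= 446112.69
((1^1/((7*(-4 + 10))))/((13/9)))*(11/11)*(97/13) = 291/2366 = 0.12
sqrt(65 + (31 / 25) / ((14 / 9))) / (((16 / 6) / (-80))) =-3*sqrt(322406) / 7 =-243.35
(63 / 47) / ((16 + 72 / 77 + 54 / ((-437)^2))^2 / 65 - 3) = 885444010049654055 / 932988155663130647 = 0.95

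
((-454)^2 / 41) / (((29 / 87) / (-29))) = -17932092 / 41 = -437368.10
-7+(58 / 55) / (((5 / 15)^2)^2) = 4313 / 55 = 78.42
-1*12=-12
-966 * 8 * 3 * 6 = -139104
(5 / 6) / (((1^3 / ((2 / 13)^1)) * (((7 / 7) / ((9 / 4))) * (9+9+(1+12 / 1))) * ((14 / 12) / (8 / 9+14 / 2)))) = 0.06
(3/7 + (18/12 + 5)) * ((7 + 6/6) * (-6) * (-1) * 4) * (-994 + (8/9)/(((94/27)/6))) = -434367552/329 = -1320266.12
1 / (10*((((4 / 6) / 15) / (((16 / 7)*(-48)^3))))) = -3981312 / 7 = -568758.86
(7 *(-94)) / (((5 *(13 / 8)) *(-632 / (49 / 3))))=32242 / 15405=2.09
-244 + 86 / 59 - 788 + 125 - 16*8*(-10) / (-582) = -15585017 / 17169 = -907.74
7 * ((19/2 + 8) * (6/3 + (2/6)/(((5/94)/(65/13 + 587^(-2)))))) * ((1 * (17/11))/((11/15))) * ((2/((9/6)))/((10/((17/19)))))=1026.61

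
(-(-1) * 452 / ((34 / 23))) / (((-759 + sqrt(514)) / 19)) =-3945282 / 514981 - 5198 * sqrt(514) / 514981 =-7.89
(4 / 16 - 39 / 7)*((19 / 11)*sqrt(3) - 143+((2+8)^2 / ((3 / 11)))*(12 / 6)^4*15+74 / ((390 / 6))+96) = -121690833 / 260 - 2831*sqrt(3) / 308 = -468057.59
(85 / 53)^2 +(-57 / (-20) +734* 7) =288957453 / 56180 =5143.42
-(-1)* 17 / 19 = 17 / 19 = 0.89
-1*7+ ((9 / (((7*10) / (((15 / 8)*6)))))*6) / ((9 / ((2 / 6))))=-187 / 28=-6.68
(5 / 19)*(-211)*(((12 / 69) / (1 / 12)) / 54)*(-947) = 7992680 / 3933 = 2032.21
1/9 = 0.11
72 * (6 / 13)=432 / 13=33.23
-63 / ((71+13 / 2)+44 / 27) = -3402 / 4273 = -0.80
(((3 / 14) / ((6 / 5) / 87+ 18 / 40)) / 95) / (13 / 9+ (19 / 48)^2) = 400896 / 131981353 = 0.00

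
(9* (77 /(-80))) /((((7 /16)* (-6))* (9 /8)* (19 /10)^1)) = 88 /57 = 1.54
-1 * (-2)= 2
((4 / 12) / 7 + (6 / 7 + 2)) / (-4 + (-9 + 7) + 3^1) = -0.97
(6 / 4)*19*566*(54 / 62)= 435537 / 31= 14049.58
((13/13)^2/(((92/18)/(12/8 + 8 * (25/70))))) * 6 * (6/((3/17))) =27999/161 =173.91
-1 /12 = -0.08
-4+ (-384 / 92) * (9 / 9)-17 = -579 / 23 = -25.17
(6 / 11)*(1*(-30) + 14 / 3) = -152 / 11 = -13.82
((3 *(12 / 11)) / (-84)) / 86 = -3 / 6622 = -0.00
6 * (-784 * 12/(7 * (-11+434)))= -896/47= -19.06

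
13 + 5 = 18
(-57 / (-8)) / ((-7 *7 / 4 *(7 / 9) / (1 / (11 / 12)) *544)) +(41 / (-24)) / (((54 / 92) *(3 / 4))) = -968133385 / 249380208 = -3.88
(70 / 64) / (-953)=-35 / 30496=-0.00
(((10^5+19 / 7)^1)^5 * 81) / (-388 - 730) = -13615517669799352374046204064019 / 18790226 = -724606381519804624704684.50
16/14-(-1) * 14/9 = 170/63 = 2.70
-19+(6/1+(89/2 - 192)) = -321/2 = -160.50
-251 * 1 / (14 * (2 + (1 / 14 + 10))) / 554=-251 / 93626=-0.00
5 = 5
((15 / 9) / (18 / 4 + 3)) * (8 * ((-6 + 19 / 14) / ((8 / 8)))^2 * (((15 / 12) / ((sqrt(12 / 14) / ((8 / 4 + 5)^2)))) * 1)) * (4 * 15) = 211250 * sqrt(42) / 9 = 152117.39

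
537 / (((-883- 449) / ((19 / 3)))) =-3401 / 1332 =-2.55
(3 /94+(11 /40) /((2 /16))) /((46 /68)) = 17833 /5405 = 3.30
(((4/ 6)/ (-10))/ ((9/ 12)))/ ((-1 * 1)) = 4/ 45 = 0.09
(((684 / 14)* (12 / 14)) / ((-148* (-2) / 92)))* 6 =141588 / 1813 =78.10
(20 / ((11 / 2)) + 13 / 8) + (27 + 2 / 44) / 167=79701 / 14696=5.42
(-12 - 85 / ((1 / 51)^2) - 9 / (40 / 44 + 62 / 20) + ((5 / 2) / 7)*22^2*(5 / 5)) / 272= -812.23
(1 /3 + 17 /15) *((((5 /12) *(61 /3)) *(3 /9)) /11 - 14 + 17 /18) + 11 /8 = -11273 /648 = -17.40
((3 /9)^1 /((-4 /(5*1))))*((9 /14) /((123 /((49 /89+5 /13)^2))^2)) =-856621677610 /63258726406740501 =-0.00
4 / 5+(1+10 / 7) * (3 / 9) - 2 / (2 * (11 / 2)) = 1649 / 1155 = 1.43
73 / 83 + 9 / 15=614 / 415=1.48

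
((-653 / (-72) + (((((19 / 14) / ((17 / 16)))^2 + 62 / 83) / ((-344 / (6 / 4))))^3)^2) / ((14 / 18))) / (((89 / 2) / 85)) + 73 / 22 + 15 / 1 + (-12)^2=162553437261192718934382072841121815374252916324817555639 / 880611922797107171760777487612301058384648937100935168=184.59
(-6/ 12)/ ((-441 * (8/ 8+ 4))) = 1/ 4410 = 0.00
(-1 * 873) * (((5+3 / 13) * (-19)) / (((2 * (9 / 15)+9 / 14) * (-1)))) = -26318040 / 559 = -47080.57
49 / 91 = 7 / 13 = 0.54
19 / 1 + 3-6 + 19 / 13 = 227 / 13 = 17.46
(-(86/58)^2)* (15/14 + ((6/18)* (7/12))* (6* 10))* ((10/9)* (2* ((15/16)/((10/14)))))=-4946075/60552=-81.68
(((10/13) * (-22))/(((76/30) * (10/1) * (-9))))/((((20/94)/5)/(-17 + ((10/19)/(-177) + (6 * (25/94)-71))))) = -751168715/4983966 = -150.72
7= 7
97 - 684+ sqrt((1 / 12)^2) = -7043 / 12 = -586.92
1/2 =0.50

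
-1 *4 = -4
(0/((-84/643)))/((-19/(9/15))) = 0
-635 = -635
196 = 196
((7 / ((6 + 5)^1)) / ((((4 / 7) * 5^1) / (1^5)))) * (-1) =-49 / 220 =-0.22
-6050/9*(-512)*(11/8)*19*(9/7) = 80924800/7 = 11560685.71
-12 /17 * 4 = -2.82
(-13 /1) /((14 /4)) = -3.71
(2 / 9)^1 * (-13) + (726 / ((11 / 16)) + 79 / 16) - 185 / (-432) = 228631 / 216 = 1058.48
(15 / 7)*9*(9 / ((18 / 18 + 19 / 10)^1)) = 12150 / 203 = 59.85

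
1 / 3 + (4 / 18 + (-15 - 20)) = -34.44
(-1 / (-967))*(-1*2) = -2 / 967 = -0.00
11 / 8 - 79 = -621 / 8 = -77.62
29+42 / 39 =391 / 13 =30.08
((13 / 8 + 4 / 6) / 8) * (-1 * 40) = -275 / 24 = -11.46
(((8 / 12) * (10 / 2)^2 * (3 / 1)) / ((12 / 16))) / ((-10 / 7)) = -140 / 3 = -46.67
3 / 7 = 0.43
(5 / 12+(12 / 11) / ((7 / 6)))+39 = 37285 / 924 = 40.35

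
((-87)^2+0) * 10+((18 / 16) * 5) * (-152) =74835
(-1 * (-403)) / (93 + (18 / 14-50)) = 91 / 10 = 9.10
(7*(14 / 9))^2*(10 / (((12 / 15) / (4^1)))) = 480200 / 81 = 5928.40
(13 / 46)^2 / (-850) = -169 / 1798600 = -0.00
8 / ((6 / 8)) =32 / 3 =10.67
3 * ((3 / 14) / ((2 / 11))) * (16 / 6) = 66 / 7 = 9.43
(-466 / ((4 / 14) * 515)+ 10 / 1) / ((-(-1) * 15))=1173 / 2575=0.46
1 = 1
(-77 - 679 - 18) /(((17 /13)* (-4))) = 5031 /34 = 147.97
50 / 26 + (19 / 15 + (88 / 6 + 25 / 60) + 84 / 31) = 169121 / 8060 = 20.98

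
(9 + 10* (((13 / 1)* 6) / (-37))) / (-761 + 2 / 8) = 1788 / 112591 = 0.02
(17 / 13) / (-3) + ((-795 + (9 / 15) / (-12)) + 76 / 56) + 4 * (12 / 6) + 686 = -546703 / 5460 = -100.13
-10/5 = -2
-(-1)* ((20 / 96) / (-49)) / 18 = -5 / 21168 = -0.00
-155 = -155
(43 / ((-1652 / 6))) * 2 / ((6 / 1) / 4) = -86 / 413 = -0.21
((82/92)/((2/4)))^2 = 1681/529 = 3.18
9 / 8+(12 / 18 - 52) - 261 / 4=-2771 / 24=-115.46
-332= -332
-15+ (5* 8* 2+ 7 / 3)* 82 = 20209 / 3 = 6736.33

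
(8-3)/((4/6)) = 15/2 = 7.50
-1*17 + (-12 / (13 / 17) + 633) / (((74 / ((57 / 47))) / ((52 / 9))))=72087 / 1739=41.45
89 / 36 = 2.47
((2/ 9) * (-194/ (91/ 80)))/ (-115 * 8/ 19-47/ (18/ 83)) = 1179520/ 8251789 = 0.14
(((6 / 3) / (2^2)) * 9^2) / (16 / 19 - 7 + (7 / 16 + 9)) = 12312 / 997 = 12.35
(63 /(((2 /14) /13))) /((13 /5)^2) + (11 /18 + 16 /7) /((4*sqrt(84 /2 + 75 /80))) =365*sqrt(687) /86562 + 11025 /13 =848.19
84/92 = 21/23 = 0.91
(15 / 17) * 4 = 60 / 17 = 3.53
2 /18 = 1 /9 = 0.11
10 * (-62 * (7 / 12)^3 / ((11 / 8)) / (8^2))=-53165 / 38016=-1.40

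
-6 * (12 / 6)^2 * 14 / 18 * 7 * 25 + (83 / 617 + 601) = -4933900 / 1851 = -2665.53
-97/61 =-1.59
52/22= 26/11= 2.36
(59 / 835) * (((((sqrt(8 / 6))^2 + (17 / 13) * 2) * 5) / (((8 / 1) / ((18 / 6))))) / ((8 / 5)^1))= 22715 / 69472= 0.33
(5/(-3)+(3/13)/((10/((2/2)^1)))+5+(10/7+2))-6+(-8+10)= 7603/2730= 2.78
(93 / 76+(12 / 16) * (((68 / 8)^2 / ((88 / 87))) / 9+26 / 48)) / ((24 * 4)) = 202843 / 2568192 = 0.08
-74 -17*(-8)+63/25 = 1613/25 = 64.52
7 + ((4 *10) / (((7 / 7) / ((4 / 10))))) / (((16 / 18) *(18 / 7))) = 14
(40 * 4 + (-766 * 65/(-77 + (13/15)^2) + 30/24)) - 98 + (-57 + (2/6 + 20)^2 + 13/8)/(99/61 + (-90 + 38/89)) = 105009704319325/147449952648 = 712.17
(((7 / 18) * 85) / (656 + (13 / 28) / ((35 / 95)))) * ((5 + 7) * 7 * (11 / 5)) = 3591896 / 386469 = 9.29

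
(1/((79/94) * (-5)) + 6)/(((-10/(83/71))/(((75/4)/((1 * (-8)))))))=141681/89744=1.58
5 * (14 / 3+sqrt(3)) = 5 * sqrt(3)+70 / 3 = 31.99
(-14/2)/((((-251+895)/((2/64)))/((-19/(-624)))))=-19/1837056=-0.00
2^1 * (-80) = -160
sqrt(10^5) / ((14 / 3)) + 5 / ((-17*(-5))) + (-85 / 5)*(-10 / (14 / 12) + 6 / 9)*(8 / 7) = 150*sqrt(10) / 7 + 383939 / 2499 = 221.40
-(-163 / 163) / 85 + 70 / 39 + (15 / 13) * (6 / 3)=13639 / 3315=4.11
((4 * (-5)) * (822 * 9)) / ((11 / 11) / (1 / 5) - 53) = 3082.50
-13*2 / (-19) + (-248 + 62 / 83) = -387760 / 1577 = -245.88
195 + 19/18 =3529/18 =196.06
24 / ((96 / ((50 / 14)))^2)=625 / 18816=0.03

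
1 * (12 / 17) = 12 / 17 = 0.71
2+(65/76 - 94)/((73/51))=-349933/5548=-63.07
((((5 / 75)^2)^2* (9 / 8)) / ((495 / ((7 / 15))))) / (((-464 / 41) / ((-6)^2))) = -287 / 4306500000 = -0.00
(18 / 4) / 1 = 9 / 2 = 4.50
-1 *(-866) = 866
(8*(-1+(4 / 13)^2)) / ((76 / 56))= -17136 / 3211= -5.34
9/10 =0.90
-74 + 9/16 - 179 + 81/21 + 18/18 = -27729/112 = -247.58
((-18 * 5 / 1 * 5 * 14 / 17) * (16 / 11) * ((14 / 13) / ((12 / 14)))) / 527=-1646400 / 1281137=-1.29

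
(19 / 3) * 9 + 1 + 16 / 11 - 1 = 643 / 11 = 58.45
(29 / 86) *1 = 29 / 86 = 0.34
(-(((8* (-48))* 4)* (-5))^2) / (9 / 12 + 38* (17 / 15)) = -3538944000 / 2629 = -1346117.92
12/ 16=0.75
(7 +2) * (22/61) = 198/61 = 3.25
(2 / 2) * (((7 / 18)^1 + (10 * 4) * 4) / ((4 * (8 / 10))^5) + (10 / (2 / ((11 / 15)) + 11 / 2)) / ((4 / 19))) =21356673935 / 3416260608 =6.25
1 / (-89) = -1 / 89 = -0.01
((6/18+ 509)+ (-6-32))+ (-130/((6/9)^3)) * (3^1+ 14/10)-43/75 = -72987/50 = -1459.74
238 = 238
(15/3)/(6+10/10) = 5/7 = 0.71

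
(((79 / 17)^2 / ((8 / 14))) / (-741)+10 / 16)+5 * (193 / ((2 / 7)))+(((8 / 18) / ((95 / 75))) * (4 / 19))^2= 119085245333927 / 35252351784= 3378.08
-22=-22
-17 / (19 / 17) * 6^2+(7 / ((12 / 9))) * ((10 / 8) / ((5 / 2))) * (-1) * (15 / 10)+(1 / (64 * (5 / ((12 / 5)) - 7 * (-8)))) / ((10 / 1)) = -551.52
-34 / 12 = -17 / 6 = -2.83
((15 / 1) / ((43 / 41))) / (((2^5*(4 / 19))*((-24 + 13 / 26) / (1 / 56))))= -11685 / 7243264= -0.00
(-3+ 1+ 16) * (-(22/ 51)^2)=-6776/ 2601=-2.61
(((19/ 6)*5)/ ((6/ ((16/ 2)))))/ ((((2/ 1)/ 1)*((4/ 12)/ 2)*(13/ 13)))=190/ 3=63.33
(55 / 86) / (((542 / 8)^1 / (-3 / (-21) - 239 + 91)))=-113850 / 81571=-1.40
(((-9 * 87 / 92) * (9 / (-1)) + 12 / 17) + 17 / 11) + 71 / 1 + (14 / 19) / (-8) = 12237997 / 81719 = 149.76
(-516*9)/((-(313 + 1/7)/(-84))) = -170667/137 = -1245.74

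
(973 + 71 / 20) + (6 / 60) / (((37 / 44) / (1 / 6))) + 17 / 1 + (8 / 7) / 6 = 3088607 / 3108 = 993.76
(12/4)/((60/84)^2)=147/25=5.88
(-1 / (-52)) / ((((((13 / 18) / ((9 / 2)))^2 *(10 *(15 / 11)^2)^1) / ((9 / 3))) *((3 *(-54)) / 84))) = -68607 / 1098500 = -0.06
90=90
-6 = -6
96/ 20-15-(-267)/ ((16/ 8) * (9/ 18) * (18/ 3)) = 34.30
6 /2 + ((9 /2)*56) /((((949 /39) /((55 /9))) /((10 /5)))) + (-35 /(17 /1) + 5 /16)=2538173 /19856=127.83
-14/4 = -7/2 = -3.50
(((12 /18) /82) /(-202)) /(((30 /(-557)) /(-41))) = -557 /18180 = -0.03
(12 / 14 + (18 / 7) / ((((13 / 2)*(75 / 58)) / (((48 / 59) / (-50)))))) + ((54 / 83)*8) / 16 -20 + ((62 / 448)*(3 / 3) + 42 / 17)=-2456566937133 / 151513180000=-16.21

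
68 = 68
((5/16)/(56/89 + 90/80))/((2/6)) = 1335/2498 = 0.53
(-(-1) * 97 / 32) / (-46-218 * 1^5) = -97 / 8448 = -0.01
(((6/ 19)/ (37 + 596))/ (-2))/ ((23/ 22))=-22/ 92207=-0.00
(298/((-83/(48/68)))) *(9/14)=-16092/9877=-1.63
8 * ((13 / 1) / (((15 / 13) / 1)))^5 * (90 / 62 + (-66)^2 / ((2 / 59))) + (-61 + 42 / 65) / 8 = 16922696747899159963 / 90675000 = 186630237087.39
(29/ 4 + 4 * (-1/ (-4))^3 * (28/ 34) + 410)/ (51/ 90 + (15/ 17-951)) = -29355/ 66796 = -0.44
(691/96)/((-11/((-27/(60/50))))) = 10365/704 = 14.72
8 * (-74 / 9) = -65.78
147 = 147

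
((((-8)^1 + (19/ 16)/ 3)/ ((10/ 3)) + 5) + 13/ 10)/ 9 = 643/ 1440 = 0.45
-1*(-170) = 170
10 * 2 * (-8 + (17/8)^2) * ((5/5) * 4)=-278.75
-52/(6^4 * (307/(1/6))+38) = -26/1193635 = -0.00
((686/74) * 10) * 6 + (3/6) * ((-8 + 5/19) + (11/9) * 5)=3514037/6327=555.40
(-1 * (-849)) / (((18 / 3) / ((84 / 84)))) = 283 / 2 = 141.50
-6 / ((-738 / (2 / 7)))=2 / 861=0.00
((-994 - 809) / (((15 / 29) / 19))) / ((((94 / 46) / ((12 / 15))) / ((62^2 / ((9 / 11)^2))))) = -14170417550608 / 95175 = -148888022.60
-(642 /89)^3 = -264609288 /704969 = -375.35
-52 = -52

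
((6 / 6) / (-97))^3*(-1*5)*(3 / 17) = 15 / 15515441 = 0.00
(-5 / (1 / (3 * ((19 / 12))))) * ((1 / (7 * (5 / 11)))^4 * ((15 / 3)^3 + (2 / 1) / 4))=-69822929 / 2401000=-29.08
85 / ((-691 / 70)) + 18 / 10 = -23531 / 3455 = -6.81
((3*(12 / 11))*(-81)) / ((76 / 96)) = -69984 / 209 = -334.85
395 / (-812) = -395 / 812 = -0.49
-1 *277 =-277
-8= -8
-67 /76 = -0.88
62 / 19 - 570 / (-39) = 4416 / 247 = 17.88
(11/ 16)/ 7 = 11/ 112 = 0.10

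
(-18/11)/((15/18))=-108/55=-1.96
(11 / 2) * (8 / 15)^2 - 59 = -12923 / 225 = -57.44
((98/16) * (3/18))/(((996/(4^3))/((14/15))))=686/11205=0.06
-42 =-42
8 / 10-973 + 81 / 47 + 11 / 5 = -45509 / 47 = -968.28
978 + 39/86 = 84147/86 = 978.45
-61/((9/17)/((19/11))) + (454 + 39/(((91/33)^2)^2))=133508967808/522224703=255.65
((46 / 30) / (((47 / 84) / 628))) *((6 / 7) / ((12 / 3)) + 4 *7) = 2282152 / 47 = 48556.43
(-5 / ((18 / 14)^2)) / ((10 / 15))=-245 / 54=-4.54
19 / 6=3.17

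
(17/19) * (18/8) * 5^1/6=1.68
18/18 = 1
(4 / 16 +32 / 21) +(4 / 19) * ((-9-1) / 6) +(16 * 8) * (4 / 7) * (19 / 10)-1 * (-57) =525069 / 2660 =197.39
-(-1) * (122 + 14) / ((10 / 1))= 68 / 5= 13.60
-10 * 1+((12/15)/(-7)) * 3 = -362/35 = -10.34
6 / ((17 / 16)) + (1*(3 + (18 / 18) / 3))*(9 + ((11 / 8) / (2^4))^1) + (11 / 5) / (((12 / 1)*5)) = 978389 / 27200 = 35.97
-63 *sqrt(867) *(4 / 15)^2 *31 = -59024 *sqrt(3) / 25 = -4089.30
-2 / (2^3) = -1 / 4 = -0.25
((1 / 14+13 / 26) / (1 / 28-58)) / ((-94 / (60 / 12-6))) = -8 / 76281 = -0.00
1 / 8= 0.12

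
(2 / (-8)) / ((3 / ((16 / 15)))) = -4 / 45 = -0.09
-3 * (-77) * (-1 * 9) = -2079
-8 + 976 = 968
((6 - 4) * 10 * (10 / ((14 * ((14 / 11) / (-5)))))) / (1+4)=-550 / 49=-11.22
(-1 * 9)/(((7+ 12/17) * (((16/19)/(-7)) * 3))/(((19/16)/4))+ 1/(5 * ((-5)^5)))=6041109375/6288042959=0.96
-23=-23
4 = 4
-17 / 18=-0.94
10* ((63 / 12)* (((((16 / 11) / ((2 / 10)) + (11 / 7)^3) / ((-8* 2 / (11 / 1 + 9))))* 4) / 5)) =-631215 / 1078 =-585.54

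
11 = 11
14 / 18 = 7 / 9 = 0.78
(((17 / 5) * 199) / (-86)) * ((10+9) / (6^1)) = -64277 / 2580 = -24.91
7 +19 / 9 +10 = 19.11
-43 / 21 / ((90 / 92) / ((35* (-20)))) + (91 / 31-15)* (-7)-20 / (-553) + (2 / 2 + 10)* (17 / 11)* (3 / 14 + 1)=1453675903 / 925722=1570.32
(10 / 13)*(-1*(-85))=65.38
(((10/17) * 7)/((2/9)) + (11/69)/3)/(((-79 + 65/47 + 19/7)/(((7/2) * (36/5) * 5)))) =-301195552/9635413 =-31.26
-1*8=-8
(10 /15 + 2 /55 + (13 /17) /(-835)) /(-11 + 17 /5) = -328895 /3560106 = -0.09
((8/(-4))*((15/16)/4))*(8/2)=-1.88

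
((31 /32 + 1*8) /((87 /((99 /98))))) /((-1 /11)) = -14883 /12992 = -1.15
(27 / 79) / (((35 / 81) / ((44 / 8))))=24057 / 5530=4.35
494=494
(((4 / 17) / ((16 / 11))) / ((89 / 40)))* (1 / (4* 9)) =55 / 27234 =0.00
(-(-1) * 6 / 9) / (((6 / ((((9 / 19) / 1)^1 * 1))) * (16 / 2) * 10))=1 / 1520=0.00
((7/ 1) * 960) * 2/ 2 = 6720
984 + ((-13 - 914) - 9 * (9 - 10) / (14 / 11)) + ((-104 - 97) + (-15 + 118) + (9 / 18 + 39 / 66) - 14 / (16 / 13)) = -27235 / 616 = -44.21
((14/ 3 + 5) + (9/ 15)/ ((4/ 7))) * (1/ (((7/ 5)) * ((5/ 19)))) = 29.09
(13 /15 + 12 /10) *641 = 19871 /15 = 1324.73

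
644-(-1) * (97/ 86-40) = 52041/ 86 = 605.13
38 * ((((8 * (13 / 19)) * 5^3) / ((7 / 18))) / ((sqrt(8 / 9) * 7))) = 351000 * sqrt(2) / 49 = 10130.39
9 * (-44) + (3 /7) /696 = -643103 /1624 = -396.00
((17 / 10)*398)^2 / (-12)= -11444689 / 300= -38148.96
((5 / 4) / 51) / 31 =0.00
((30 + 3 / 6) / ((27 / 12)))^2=14884 / 81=183.75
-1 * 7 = -7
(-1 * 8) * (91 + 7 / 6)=-2212 / 3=-737.33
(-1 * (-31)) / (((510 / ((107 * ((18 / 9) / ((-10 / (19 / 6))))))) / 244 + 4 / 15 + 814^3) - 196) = 57666045 / 1003301657543537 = 0.00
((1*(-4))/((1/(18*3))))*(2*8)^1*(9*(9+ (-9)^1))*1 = 0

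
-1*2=-2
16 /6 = 8 /3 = 2.67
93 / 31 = 3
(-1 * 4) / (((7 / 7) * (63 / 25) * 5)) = -20 / 63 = -0.32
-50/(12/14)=-175/3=-58.33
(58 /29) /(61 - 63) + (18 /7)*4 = 65 /7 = 9.29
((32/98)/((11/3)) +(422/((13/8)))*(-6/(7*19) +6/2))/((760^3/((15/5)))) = 4789359/913159247000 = 0.00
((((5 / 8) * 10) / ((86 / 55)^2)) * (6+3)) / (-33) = -0.70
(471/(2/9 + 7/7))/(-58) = -4239/638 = -6.64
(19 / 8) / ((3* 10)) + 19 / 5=931 / 240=3.88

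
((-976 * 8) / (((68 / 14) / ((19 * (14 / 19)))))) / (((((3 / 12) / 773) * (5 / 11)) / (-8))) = 104101752832 / 85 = 1224726503.91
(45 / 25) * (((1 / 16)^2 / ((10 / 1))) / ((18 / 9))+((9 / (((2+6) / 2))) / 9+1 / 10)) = 16137 / 25600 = 0.63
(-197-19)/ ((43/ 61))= -13176/ 43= -306.42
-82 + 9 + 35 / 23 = -1644 / 23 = -71.48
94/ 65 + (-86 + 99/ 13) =-5001/ 65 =-76.94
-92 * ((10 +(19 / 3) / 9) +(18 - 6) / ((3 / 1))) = -36524 / 27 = -1352.74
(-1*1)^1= -1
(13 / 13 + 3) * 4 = 16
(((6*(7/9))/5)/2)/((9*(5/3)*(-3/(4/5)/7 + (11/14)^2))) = 343/900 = 0.38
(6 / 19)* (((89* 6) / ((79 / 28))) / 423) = 9968 / 70547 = 0.14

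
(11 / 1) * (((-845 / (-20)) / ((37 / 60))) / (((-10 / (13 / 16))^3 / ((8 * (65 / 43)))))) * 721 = -114844266537 / 32583680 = -3524.59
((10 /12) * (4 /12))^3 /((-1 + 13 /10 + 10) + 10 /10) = 0.00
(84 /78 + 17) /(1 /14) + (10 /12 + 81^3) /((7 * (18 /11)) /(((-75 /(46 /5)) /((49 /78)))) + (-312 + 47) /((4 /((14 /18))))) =-4334817679180 /438439729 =-9886.92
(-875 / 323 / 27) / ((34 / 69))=-20125 / 98838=-0.20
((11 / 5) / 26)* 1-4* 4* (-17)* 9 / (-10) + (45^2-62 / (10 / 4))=228213 / 130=1755.48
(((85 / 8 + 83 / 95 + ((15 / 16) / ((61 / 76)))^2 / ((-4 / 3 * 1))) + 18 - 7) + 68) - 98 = -192856493 / 22623680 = -8.52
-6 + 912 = 906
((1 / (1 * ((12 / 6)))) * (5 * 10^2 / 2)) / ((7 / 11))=1375 / 7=196.43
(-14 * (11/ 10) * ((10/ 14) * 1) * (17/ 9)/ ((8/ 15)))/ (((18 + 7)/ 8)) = -187/ 15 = -12.47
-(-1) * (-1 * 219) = -219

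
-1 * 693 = -693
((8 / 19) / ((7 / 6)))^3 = 110592 / 2352637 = 0.05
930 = 930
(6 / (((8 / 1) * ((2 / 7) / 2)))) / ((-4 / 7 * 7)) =-21 / 16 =-1.31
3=3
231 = 231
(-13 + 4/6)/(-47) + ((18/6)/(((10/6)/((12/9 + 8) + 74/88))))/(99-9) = 144521/310200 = 0.47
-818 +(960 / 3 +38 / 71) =-35320 / 71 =-497.46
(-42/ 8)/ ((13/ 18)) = -189/ 26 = -7.27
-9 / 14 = -0.64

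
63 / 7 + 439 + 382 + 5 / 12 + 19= 10193 / 12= 849.42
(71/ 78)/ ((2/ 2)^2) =71/ 78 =0.91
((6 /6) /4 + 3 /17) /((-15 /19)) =-551 /1020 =-0.54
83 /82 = 1.01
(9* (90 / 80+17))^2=1703025 / 64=26609.77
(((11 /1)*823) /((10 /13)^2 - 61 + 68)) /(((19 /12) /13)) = 238673292 /24377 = 9790.92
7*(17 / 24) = 119 / 24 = 4.96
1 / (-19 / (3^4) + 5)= 81 / 386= 0.21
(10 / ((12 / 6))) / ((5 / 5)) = 5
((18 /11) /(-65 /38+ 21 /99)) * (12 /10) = -12312 /9395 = -1.31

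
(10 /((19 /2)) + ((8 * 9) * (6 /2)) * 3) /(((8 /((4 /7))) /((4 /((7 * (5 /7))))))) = 24664 /665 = 37.09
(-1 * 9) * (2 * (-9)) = 162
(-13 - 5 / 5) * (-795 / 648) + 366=41383 / 108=383.18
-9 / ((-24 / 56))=21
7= 7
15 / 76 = 0.20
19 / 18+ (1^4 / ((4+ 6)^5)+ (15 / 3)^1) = 5450009 / 900000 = 6.06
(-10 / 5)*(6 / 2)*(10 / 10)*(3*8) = -144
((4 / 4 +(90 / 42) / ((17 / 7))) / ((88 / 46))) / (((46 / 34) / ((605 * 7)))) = 3080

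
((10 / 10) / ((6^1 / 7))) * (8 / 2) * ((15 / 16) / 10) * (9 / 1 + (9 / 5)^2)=1071 / 200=5.36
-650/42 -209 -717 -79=-21430/21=-1020.48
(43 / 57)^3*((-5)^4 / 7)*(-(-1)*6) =99383750 / 432117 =229.99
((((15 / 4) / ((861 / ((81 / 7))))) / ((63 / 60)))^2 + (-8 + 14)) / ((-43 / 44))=-52230791316 / 8504022667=-6.14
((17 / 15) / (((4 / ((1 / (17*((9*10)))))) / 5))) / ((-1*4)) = -1 / 4320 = -0.00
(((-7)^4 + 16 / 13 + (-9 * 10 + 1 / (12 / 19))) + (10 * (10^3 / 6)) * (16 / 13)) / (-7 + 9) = 226985 / 104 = 2182.55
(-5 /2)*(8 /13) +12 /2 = 58 /13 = 4.46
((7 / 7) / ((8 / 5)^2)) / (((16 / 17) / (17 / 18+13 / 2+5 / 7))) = 109225 / 32256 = 3.39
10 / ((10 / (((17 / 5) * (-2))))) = -6.80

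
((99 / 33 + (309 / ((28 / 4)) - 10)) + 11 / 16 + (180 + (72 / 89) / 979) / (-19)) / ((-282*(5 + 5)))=-5257737869 / 522869645760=-0.01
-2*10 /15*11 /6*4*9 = -88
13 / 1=13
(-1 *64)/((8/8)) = -64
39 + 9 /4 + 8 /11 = 1847 /44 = 41.98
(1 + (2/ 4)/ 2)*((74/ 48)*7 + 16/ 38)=25565/ 1824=14.02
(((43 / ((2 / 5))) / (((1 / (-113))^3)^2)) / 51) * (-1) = -447619626810935 / 102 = -4388427713832.70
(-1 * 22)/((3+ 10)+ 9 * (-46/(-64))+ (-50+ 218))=-704/5999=-0.12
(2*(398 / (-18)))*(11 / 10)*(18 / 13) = -4378 / 65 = -67.35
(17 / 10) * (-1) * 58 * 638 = -62906.80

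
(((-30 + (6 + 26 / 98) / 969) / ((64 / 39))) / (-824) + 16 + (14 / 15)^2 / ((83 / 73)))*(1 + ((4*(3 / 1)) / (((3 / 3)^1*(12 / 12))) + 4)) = 261682170285901 / 916890508800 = 285.40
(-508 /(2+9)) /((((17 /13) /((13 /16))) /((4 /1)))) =-21463 /187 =-114.78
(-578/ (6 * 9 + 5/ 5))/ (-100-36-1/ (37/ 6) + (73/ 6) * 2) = 64158/ 682715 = 0.09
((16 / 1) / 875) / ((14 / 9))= 72 / 6125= 0.01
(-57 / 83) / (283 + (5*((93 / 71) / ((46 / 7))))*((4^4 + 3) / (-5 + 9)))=-744648 / 376833031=-0.00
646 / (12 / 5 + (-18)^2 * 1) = 95 / 48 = 1.98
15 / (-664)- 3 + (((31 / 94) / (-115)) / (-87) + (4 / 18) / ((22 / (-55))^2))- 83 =-79277044519 / 936708120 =-84.63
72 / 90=4 / 5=0.80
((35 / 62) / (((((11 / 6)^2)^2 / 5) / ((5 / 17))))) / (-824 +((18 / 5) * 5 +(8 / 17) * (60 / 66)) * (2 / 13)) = -1842750 / 20591838443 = -0.00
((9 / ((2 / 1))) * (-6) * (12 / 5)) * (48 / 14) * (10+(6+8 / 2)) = -31104 / 7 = -4443.43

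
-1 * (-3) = 3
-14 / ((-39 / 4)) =56 / 39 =1.44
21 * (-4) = -84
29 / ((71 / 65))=1885 / 71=26.55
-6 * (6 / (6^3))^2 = -1 / 216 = -0.00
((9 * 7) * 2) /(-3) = -42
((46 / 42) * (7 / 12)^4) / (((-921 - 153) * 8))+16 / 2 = 4275921199 / 534491136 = 8.00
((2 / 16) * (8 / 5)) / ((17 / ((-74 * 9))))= -666 / 85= -7.84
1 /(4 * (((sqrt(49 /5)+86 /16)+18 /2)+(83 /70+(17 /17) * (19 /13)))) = 56384510 /3709319441- 4637360 * sqrt(5) /3709319441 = 0.01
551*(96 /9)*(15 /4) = 22040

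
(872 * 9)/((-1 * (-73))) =107.51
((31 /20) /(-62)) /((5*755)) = -1 /151000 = -0.00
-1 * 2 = -2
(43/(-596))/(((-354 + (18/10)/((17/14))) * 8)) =3655/142868352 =0.00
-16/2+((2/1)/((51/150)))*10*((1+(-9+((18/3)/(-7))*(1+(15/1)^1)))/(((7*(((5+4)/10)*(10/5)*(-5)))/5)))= 700024/7497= 93.37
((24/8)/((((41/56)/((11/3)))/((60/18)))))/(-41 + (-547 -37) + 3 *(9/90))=-61600/768381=-0.08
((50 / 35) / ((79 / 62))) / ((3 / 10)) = 3.74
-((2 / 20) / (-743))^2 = -1 / 55204900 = -0.00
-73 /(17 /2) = -146 /17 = -8.59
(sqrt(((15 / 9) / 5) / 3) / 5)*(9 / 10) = 3 / 50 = 0.06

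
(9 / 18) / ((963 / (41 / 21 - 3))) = -11 / 20223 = -0.00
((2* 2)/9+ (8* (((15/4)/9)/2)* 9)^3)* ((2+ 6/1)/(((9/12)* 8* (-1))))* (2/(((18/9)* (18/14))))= -850612/243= -3500.46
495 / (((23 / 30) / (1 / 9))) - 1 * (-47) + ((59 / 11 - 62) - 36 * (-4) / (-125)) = 1927568 / 31625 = 60.95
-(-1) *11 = 11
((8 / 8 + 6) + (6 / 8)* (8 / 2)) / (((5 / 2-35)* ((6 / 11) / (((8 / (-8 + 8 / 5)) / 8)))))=55 / 624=0.09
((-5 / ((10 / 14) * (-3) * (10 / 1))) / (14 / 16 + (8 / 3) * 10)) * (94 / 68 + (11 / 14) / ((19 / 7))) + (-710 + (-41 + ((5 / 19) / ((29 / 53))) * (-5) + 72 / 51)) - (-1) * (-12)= -4730241146 / 6191587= -763.98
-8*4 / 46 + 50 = 1134 / 23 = 49.30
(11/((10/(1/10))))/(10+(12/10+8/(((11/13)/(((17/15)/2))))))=363/54640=0.01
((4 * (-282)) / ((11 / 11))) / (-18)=188 / 3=62.67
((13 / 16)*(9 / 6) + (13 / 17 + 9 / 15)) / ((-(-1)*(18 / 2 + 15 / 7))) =49189 / 212160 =0.23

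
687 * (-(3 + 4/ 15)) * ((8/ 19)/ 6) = -44884/ 285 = -157.49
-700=-700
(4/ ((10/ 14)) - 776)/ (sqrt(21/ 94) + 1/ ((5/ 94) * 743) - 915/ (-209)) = -192234771741119976/ 1086075940482529 + 464436648626940 * sqrt(1974)/ 1086075940482529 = -158.00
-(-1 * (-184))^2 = -33856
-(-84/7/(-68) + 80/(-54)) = 599/459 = 1.31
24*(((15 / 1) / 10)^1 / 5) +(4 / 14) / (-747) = 7.20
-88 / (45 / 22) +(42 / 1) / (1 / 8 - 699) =-43.08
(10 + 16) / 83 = 26 / 83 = 0.31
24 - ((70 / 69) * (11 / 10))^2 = 108335 / 4761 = 22.75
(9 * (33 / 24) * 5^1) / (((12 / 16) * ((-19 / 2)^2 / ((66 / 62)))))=10890 / 11191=0.97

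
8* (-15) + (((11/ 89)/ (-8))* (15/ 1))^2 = -119.95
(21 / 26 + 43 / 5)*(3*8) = 14676 / 65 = 225.78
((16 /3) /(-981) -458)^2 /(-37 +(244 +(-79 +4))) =454215342025 /285821217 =1589.16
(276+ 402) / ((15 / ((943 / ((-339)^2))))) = 1886 / 5085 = 0.37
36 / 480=3 / 40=0.08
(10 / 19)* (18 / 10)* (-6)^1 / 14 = -54 / 133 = -0.41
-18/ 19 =-0.95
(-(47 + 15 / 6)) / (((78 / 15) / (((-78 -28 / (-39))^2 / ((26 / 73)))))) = -9118261735 / 57122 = -159627.84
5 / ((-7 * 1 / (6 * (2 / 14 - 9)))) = 1860 / 49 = 37.96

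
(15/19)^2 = 225/361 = 0.62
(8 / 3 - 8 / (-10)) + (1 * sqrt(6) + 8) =sqrt(6) + 172 / 15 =13.92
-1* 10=-10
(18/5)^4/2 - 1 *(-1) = 84.98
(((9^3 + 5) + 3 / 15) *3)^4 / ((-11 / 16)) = -235365356651144976 / 6875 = -34234960967439.27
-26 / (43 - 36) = -26 / 7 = -3.71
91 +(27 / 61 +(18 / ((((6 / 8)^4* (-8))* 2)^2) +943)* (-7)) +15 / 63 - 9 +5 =-2029015934 / 311283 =-6518.24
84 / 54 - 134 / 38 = -337 / 171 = -1.97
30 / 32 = 15 / 16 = 0.94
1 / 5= 0.20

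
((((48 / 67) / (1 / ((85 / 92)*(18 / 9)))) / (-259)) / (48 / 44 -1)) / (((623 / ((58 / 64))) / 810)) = -32944725 / 497302274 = -0.07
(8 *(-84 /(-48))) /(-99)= -14 /99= -0.14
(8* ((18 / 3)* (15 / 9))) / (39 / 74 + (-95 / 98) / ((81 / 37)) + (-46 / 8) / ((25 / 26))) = -587412000 / 43290647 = -13.57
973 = 973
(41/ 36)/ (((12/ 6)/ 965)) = 39565/ 72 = 549.51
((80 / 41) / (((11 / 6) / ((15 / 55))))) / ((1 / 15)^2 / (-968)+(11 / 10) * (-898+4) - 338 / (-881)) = -2283552000 / 7733540810641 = -0.00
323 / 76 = 17 / 4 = 4.25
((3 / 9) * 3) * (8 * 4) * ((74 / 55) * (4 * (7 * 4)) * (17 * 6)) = 27052032 / 55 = 491855.13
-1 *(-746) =746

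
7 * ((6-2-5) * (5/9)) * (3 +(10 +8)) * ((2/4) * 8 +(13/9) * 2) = -15190/27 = -562.59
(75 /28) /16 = 75 /448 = 0.17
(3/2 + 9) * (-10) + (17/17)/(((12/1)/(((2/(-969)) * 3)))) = -203491/1938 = -105.00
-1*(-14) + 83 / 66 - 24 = -577 / 66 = -8.74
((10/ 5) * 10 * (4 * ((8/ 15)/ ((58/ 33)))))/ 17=1.43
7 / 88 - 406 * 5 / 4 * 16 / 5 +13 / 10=-713953 / 440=-1622.62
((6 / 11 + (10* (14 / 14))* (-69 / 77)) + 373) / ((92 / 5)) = 140365 / 7084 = 19.81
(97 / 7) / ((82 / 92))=4462 / 287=15.55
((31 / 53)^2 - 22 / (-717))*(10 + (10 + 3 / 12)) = 20272545 / 2685404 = 7.55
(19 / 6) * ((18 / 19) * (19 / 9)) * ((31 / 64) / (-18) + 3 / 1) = 65075 / 3456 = 18.83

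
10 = 10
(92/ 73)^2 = 8464/ 5329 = 1.59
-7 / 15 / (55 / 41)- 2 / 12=-283 / 550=-0.51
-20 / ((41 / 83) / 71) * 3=-8623.90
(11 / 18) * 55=605 / 18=33.61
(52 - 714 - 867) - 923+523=-1929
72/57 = 24/19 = 1.26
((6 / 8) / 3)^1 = 1 / 4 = 0.25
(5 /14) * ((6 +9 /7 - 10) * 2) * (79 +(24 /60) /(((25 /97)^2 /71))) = -30076107 /30625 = -982.08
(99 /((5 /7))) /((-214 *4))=-693 /4280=-0.16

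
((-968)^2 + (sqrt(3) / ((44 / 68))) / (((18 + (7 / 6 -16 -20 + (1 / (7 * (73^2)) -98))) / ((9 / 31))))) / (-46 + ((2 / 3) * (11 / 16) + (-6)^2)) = -22488576 / 229 + 821859696 * sqrt(3) / 2007024814729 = -98203.39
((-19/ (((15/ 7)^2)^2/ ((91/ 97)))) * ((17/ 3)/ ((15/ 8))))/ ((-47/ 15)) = 564580744/ 692398125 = 0.82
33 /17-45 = -43.06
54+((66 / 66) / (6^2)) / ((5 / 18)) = 541 / 10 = 54.10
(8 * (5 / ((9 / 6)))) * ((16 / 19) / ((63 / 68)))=87040 / 3591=24.24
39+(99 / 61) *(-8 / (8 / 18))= 597 / 61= 9.79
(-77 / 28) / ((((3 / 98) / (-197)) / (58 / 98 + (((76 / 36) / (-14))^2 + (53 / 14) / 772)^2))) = 10487.36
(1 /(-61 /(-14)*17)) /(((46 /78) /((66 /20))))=9009 /119255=0.08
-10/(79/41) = -410/79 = -5.19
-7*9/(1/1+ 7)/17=-63/136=-0.46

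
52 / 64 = 13 / 16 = 0.81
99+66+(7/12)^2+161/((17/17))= 46993/144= 326.34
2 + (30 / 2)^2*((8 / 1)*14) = 25202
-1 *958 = -958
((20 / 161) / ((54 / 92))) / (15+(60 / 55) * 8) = 440 / 49329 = 0.01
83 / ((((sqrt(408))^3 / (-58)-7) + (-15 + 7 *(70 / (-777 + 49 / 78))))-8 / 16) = 161117421557930 / 1649404474553229-97995834147808 *sqrt(102) / 1649404474553229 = -0.50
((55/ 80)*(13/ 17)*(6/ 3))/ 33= 13/ 408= 0.03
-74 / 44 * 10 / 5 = -3.36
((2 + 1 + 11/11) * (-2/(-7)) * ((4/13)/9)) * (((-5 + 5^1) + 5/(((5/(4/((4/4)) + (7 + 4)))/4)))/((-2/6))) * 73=-46720/91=-513.41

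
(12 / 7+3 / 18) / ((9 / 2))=79 / 189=0.42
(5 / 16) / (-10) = -1 / 32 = -0.03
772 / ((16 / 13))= 627.25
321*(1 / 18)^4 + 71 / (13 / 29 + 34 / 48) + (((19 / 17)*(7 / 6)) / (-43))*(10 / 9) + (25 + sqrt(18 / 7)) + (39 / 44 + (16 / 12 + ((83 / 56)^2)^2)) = 3*sqrt(14) / 7 + 1857636639168761321 / 19888809753415680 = 95.00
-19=-19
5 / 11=0.45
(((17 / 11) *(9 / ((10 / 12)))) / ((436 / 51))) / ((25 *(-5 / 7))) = -163863 / 1498750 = -0.11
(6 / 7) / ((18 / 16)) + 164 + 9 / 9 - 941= -16280 / 21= -775.24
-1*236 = -236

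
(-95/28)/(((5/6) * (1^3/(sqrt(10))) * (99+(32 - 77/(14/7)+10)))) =-57 * sqrt(10)/1435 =-0.13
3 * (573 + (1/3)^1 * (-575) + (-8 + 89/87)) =32569/29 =1123.07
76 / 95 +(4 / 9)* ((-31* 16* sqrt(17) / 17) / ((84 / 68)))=4 / 5 - 1984* sqrt(17) / 189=-42.48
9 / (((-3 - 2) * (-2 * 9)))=1 / 10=0.10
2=2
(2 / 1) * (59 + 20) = 158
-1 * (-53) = 53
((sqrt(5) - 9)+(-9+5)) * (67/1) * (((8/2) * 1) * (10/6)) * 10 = -174200/3+13400 * sqrt(5)/3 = -48078.90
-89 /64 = -1.39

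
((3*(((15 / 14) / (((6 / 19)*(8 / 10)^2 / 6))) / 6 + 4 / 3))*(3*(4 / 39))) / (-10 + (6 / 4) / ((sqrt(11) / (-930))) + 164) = -12439215*sqrt(11) / 2453576944-1078957 / 175255496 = -0.02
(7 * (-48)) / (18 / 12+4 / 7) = -4704 / 29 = -162.21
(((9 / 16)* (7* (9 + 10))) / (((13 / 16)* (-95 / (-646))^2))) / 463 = 1383732 / 150475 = 9.20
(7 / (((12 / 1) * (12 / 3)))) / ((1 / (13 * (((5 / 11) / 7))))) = 65 / 528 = 0.12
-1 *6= -6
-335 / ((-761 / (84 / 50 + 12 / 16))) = 1.07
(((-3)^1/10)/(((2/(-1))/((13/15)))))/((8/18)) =117/400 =0.29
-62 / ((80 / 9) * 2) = -3.49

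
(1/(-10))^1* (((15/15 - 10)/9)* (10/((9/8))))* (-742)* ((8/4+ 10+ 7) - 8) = -7255.11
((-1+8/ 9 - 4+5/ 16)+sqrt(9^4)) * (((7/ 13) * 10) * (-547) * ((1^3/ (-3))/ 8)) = 212834965/ 22464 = 9474.49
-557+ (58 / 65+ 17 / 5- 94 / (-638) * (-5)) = -11475669 / 20735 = -553.44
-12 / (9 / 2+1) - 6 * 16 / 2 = -552 / 11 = -50.18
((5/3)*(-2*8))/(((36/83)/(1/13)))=-1660/351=-4.73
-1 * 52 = -52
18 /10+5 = 34 /5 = 6.80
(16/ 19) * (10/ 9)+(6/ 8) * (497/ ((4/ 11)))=2807131/ 2736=1026.00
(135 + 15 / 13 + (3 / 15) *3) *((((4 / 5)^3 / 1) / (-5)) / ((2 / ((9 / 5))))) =-2560032 / 203125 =-12.60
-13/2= -6.50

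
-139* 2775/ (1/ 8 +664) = -1028600/ 1771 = -580.80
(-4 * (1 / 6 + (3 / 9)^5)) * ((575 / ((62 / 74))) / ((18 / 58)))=-102417850 / 67797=-1510.65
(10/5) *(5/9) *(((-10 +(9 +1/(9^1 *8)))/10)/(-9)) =71/5832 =0.01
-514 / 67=-7.67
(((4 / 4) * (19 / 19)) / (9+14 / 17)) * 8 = 0.81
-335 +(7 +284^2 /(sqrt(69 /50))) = -328 +403280 * sqrt(138) /69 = 68330.95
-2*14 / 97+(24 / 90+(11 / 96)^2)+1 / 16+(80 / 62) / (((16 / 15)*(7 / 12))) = 2063415797 / 969937920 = 2.13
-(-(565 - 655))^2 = -8100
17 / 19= 0.89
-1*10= -10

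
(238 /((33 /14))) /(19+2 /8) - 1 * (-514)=188486 /363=519.25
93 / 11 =8.45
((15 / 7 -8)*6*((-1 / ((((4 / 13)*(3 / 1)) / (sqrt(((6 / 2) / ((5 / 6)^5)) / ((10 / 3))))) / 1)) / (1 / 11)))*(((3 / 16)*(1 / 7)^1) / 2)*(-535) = -50814621*sqrt(3) / 19600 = -4490.48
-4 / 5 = -0.80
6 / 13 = 0.46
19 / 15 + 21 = 22.27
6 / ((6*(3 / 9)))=3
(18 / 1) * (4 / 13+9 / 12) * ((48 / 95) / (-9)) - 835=-206509 / 247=-836.07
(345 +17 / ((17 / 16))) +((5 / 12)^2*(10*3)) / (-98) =848947 / 2352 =360.95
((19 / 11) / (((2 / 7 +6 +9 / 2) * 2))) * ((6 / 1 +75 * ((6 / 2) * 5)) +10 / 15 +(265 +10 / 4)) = 1116535 / 9966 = 112.03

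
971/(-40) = -971/40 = -24.28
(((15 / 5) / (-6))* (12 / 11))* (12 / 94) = -36 / 517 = -0.07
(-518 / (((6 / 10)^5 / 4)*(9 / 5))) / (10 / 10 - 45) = 8093750 / 24057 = 336.44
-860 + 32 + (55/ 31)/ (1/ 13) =-24953/ 31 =-804.94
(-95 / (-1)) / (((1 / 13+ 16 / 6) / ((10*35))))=1296750 / 107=12119.16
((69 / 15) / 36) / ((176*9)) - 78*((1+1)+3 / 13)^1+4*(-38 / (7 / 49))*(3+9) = -3690023017 / 285120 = -12942.00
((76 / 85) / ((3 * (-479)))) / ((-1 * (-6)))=-38 / 366435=-0.00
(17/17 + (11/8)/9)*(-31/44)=-2573/3168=-0.81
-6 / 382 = -3 / 191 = -0.02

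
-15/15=-1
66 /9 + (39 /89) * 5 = 2543 /267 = 9.52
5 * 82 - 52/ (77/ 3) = 31414/ 77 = 407.97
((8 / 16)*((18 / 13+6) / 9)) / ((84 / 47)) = 188 / 819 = 0.23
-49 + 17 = -32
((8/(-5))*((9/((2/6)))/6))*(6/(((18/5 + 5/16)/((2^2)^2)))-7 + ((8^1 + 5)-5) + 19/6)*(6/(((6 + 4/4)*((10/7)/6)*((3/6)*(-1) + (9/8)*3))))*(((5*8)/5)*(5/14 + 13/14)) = -2661.74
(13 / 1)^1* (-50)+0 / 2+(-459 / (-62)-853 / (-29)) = -1102503 / 1798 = -613.18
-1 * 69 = -69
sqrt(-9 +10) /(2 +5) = 1 /7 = 0.14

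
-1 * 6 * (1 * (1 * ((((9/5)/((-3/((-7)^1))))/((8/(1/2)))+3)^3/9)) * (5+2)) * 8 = -41485689/32000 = -1296.43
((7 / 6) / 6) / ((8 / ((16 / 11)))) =7 / 198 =0.04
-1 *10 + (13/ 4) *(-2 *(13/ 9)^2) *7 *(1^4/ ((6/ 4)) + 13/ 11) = -991579/ 5346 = -185.48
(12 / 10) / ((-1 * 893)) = -6 / 4465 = -0.00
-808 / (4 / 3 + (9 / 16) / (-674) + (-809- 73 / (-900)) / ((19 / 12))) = 12416697600 / 7830566393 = 1.59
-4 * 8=-32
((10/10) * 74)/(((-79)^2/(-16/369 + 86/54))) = 126910/6908787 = 0.02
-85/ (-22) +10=305/ 22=13.86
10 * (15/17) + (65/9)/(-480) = 129379/14688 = 8.81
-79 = -79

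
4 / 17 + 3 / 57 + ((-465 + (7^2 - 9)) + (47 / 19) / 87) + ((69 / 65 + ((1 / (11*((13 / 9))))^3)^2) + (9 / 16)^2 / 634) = -82606710262591485074351287 / 195001174556566355028480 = -423.62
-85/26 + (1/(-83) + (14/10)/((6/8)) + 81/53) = 195047/1715610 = 0.11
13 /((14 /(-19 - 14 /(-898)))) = -55406 /3143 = -17.63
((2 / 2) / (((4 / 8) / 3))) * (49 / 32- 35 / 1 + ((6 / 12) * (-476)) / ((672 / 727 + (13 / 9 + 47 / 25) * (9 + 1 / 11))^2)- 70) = -6461052279801 / 10382794816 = -622.28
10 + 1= 11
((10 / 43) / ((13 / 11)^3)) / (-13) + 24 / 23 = 29168822 / 28246829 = 1.03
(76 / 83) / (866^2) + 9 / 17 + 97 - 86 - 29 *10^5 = -767183189028625 / 264546979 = -2899988.47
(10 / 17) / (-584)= -5 / 4964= -0.00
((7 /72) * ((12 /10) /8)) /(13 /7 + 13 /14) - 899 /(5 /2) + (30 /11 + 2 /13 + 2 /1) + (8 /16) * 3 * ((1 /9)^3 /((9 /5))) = -8874651431 /25019280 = -354.71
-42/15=-2.80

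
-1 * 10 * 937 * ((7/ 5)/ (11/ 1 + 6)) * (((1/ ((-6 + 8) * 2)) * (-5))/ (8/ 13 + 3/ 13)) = 426335/ 374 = 1139.93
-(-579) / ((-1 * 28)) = -579 / 28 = -20.68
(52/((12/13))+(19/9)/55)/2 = 13952/495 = 28.19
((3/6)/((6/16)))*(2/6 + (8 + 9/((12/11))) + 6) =271/9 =30.11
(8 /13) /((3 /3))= 8 /13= 0.62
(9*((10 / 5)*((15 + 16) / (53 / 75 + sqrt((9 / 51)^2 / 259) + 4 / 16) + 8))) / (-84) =-373652310378 / 43152144133 + 213435000*sqrt(259) / 43152144133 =-8.58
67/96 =0.70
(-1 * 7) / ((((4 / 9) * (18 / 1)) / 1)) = -7 / 8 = -0.88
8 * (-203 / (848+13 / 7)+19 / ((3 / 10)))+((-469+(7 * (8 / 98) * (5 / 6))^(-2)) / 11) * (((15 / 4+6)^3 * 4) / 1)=-156080.55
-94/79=-1.19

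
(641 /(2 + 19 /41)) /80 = 26281 /8080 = 3.25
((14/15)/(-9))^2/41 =196/747225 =0.00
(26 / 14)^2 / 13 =13 / 49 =0.27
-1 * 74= -74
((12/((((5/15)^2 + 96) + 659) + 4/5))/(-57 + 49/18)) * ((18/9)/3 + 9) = -0.00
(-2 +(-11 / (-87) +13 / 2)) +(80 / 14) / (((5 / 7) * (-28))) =5287 / 1218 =4.34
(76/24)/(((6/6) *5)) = 19/30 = 0.63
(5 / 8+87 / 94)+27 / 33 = 2.37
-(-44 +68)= -24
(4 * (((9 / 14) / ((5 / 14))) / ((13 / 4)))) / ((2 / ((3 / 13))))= 216 / 845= 0.26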